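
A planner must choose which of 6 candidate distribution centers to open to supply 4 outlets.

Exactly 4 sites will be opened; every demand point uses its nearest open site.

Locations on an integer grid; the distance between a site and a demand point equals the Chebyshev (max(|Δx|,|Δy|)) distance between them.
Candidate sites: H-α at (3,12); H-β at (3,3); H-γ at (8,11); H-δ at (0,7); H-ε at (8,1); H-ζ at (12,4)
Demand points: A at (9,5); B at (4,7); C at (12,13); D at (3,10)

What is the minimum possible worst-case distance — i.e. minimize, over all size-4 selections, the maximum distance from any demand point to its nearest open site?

4

Open {H-α, H-β, H-γ, H-ε}.
  Farthest demand point is A at distance 4 (to H-ε); all others are ≤ 4.
With {H-α, H-β, H-γ, H-ζ} the worst case is 4.
With {H-α, H-γ, H-δ, H-ε} the worst case is 4.
No size-4 selection achieves below 4.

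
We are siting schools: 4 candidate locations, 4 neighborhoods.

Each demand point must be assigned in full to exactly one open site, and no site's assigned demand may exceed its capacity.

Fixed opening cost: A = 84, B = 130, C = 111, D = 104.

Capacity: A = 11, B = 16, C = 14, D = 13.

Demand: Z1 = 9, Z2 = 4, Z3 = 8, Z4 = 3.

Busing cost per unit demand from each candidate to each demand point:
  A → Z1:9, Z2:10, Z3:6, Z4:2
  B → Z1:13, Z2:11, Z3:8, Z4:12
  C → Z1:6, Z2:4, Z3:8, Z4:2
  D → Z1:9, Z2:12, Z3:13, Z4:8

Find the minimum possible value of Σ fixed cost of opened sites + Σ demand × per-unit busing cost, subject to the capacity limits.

319

Open {A, C}; cheapest assignment that respects the capacities:
  A (cap 11, load 11): Z3, Z4 — cost 8×6 + 3×2 = 54
  C (cap 14, load 13): Z1, Z2 — cost 9×6 + 4×4 = 70
  Shipping 124, fixed 195 → total 319.
  Any other capacity-feasible assignment to {A, C} ships for at least 124.
Compare {A, D}: its best feasible assignment gives total 371.
Compare {C, D}: its best feasible assignment gives total 400.
Every other set of open sites that can feasibly serve all demand totals ≥ 371 even under its best assignment. Minimum: 319.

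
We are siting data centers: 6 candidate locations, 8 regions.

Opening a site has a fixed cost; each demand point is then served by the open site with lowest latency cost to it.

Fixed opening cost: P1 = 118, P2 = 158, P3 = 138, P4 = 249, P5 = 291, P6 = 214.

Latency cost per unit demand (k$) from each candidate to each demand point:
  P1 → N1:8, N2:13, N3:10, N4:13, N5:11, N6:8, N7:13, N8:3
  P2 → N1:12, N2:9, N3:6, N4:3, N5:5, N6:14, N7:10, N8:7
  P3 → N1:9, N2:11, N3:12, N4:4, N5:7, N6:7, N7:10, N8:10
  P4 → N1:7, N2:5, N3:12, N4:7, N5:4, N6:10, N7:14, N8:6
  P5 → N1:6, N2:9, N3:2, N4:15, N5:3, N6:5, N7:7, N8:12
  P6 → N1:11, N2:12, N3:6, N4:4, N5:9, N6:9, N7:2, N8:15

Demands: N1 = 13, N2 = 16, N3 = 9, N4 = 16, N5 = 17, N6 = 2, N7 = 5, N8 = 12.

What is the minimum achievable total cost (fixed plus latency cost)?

Open {P2}: assign each demand point to its cheapest open site.
  N1→P2 13×12=156, N2→P2 16×9=144, N3→P2 9×6=54, N4→P2 16×3=48, N5→P2 17×5=85, N6→P2 2×14=28, N7→P2 5×10=50, N8→P2 12×7=84
  latency cost 649, fixed 158 → total 807.
Compare {P1, P2}: latency cost 537 + fixed 276 = 813.
Compare {P4}: latency cost 621 + fixed 249 = 870.
Compare {P2, P4}: latency cost 483 + fixed 407 = 890.
All other subsets cost ≥ 813. Minimum total cost: 807.

807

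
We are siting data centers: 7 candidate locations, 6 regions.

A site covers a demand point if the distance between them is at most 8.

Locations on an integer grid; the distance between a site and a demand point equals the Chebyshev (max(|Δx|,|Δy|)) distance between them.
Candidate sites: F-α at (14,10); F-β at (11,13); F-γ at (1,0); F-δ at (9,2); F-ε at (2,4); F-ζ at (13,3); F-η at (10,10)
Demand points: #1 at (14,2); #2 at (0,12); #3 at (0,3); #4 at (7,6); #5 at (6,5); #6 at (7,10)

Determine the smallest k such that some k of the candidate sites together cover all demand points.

Coverage sets (demand points within 8 of each site):
  F-α: {#1, #4, #5, #6}
  F-β: {#4, #5, #6}
  F-γ: {#3, #4, #5}
  F-δ: {#1, #4, #5, #6}
  F-ε: {#2, #3, #4, #5, #6}
  F-ζ: {#1, #4, #5, #6}
  F-η: {#1, #4, #5, #6}
No single site covers all 6 demand points.
But {F-α, F-ε} covers everything, so the minimum is 2.

2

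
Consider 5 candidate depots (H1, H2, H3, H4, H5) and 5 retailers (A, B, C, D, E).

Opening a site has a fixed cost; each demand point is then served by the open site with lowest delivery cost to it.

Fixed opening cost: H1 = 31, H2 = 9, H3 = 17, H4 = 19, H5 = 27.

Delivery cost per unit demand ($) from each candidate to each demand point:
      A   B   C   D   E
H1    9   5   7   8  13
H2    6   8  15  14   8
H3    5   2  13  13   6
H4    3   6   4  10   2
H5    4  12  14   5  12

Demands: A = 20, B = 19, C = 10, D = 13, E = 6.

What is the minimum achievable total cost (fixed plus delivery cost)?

Open {H3, H4, H5}: assign each demand point to its cheapest open site.
  A→H4 20×3=60, B→H3 19×2=38, C→H4 10×4=40, D→H5 13×5=65, E→H4 6×2=12
  delivery cost 215, fixed 63 → total 278.
Compare {H2, H3, H4, H5}: delivery cost 215 + fixed 72 = 287.
Compare {H1, H3, H4, H5}: delivery cost 215 + fixed 94 = 309.
Compare {H3, H4}: delivery cost 280 + fixed 36 = 316.
All other subsets cost ≥ 287. Minimum total cost: 278.

278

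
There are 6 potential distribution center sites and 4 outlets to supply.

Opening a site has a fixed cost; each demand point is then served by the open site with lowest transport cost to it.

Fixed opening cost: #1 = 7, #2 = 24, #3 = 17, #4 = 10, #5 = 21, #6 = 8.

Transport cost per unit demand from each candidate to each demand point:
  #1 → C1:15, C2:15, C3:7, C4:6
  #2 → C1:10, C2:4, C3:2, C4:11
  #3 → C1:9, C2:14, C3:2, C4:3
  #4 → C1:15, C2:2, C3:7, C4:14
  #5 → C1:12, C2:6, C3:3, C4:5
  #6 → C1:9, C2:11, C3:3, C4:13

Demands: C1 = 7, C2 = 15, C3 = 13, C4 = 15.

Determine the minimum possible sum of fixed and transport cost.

Open {#3, #4}: assign each demand point to its cheapest open site.
  C1→#3 7×9=63, C2→#4 15×2=30, C3→#3 13×2=26, C4→#3 15×3=45
  transport cost 164, fixed 27 → total 191.
Compare {#1, #3, #4}: transport cost 164 + fixed 34 = 198.
Compare {#3, #4, #6}: transport cost 164 + fixed 35 = 199.
Compare {#1, #3, #4, #6}: transport cost 164 + fixed 42 = 206.
All other subsets cost ≥ 198. Minimum total cost: 191.

191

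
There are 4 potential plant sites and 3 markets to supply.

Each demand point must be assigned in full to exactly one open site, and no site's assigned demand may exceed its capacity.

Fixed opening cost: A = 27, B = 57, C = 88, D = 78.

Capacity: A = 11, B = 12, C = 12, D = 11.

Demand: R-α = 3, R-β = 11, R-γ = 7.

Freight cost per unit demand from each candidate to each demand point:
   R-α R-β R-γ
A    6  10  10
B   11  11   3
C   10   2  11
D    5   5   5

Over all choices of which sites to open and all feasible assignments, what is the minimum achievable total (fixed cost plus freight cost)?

221

Open {B, C}; cheapest assignment that respects the capacities:
  B (cap 12, load 10): R-α, R-γ — cost 3×11 + 7×3 = 54
  C (cap 12, load 11): R-β — cost 11×2 = 22
  Shipping 76, fixed 145 → total 221.
  Any other capacity-feasible assignment to {B, C} ships for at least 76.
Compare {A, C}: its best feasible assignment gives total 225.
Compare {A, B, C}: its best feasible assignment gives total 233.
Every other set of open sites that can feasibly serve all demand totals ≥ 225 even under its best assignment. Minimum: 221.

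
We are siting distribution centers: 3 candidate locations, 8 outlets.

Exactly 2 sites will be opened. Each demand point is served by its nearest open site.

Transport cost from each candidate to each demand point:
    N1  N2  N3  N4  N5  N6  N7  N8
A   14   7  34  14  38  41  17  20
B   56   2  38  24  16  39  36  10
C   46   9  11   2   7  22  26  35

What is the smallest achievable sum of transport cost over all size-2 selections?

Open {A, C}.
  N1→A 14, N2→A 7, N3→C 11, N4→C 2, N5→C 7, N6→C 22, N7→A 17, N8→A 20  ⇒ total 100.
Compare {B, C}: total 126.
Compare {A, B}: total 146.

100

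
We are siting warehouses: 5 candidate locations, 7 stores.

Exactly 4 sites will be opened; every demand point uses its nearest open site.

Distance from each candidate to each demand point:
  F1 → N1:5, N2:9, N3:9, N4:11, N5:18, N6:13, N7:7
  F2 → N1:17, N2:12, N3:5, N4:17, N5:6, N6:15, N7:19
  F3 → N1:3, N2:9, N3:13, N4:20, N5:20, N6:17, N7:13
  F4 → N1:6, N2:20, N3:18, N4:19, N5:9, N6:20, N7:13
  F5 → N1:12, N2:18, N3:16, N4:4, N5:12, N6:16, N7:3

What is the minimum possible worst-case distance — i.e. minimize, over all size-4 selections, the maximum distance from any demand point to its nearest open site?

13

Open {F1, F2, F3, F4}.
  Farthest demand point is N6 at distance 13 (to F1); all others are ≤ 13.
With {F1, F2, F3, F5} the worst case is 13.
With {F1, F2, F4, F5} the worst case is 13.
No size-4 selection achieves below 13.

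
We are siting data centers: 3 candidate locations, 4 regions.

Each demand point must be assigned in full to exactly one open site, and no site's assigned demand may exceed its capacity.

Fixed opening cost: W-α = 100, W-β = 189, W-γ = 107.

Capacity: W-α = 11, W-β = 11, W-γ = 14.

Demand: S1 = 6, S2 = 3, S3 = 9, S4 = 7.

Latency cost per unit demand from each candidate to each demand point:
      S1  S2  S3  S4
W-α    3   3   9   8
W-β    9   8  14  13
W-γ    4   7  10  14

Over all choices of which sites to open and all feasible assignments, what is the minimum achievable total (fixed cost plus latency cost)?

Open {W-α, W-β, W-γ}; cheapest assignment that respects the capacities:
  W-α (cap 11, load 9): S1, S2 — cost 6×3 + 3×3 = 27
  W-β (cap 11, load 7): S4 — cost 7×13 = 91
  W-γ (cap 14, load 9): S3 — cost 9×10 = 90
  Shipping 208, fixed 396 → total 604.
  Any other capacity-feasible assignment to {W-α, W-β, W-γ} ships for at least 208.
Total demand is 25; every other set of sites either has combined capacity below 25 or cannot fit the demands without splitting one across sites, so {W-α, W-β, W-γ} is the only feasible choice of open sites. Minimum: 604.

604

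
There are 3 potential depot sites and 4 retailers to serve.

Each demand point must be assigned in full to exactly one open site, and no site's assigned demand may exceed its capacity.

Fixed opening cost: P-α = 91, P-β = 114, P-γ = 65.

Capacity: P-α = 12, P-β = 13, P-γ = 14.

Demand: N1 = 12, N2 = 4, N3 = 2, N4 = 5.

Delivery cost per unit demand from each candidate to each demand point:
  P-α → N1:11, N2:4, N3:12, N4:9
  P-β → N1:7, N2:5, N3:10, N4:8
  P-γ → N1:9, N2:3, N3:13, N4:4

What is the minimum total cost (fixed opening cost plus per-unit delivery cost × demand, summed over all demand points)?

321

Open {P-β, P-γ}; cheapest assignment that respects the capacities:
  P-β (cap 13, load 12): N1 — cost 12×7 = 84
  P-γ (cap 14, load 11): N2, N3, N4 — cost 4×3 + 2×13 + 5×4 = 58
  Shipping 142, fixed 179 → total 321.
  Any other capacity-feasible assignment to {P-β, P-γ} ships for at least 142.
Compare {P-α, P-γ}: its best feasible assignment gives total 346.
Compare {P-α, P-β}: its best feasible assignment gives total 374.
Every other set of open sites that can feasibly serve all demand totals ≥ 346 even under its best assignment. Minimum: 321.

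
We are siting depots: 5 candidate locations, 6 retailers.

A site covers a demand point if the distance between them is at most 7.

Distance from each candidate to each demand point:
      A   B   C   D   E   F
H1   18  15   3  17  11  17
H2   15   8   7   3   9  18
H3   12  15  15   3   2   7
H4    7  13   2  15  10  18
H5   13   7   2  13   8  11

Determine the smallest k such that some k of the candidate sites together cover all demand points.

3

Coverage sets (demand points within 7 of each site):
  H1: {C}
  H2: {C, D}
  H3: {D, E, F}
  H4: {A, C}
  H5: {B, C}
No 2 sites suffice: every size-2 union leaves at least one demand point uncovered.
But {H3, H4, H5} covers everything, so the minimum is 3.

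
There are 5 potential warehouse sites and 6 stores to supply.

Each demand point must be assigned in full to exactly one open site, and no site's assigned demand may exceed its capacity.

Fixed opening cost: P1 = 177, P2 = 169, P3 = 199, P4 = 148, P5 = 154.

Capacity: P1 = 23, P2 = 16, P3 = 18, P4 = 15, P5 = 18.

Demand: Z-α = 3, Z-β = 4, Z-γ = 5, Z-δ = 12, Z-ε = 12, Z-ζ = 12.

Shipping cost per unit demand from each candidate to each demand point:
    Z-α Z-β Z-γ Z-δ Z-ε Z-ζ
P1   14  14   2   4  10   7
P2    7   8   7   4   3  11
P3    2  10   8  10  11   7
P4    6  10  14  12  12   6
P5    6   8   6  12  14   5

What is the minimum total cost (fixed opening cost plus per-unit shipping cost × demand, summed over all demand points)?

704

Open {P1, P2, P5}; cheapest assignment that respects the capacities:
  P1 (cap 23, load 17): Z-γ, Z-δ — cost 5×2 + 12×4 = 58
  P2 (cap 16, load 16): Z-β, Z-ε — cost 4×8 + 12×3 = 68
  P5 (cap 18, load 15): Z-α, Z-ζ — cost 3×6 + 12×5 = 78
  Shipping 204, fixed 500 → total 704.
  Any other capacity-feasible assignment to {P1, P2, P5} ships for at least 204.
Compare {P1, P2, P4}: its best feasible assignment gives total 710.
Compare {P1, P2, P3}: its best feasible assignment gives total 761.
Every other set of open sites that can feasibly serve all demand totals ≥ 710 even under its best assignment. Minimum: 704.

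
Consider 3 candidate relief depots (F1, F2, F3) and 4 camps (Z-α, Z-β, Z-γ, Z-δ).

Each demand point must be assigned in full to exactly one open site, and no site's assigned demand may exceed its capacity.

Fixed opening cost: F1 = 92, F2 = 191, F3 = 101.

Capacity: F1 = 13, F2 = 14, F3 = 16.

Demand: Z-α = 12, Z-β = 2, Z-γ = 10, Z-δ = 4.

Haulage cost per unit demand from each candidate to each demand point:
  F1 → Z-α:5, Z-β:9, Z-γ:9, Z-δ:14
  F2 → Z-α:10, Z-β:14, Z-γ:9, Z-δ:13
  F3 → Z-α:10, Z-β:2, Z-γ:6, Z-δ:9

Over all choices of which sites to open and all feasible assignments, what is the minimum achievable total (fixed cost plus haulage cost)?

353

Open {F1, F3}; cheapest assignment that respects the capacities:
  F1 (cap 13, load 12): Z-α — cost 12×5 = 60
  F3 (cap 16, load 16): Z-β, Z-γ, Z-δ — cost 2×2 + 10×6 + 4×9 = 100
  Shipping 160, fixed 193 → total 353.
  Any other capacity-feasible assignment to {F1, F3} ships for at least 160.
Compare {F2, F3}: its best feasible assignment gives total 512.
Compare {F1, F2, F3}: its best feasible assignment gives total 544.
Every other set of open sites that can feasibly serve all demand totals ≥ 512 even under its best assignment. Minimum: 353.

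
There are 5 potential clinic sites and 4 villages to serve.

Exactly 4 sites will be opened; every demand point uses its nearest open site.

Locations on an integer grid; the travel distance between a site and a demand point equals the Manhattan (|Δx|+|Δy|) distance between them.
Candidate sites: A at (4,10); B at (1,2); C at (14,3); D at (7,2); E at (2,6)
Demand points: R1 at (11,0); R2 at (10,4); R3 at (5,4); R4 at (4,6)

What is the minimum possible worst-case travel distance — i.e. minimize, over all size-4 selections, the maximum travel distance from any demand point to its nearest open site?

6

Open {A, B, C, D}.
  Farthest demand point is R1 at travel distance 6 (to C); all others are ≤ 6.
With {A, B, C, E} the worst case is 6.
With {A, B, D, E} the worst case is 6.
No size-4 selection achieves below 6.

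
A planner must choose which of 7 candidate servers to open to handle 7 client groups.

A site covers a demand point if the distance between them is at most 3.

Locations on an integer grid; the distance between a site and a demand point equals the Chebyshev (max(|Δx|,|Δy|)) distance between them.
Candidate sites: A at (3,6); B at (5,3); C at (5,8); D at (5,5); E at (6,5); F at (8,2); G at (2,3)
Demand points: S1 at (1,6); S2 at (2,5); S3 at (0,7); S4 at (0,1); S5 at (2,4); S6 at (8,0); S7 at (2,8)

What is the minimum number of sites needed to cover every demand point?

Coverage sets (demand points within 3 of each site):
  A: {S1, S2, S3, S5, S7}
  B: {S2, S5, S6}
  C: {S2, S7}
  D: {S2, S5, S7}
  E: {}
  F: {S6}
  G: {S1, S2, S4, S5}
No 2 sites suffice: every size-2 union leaves at least one demand point uncovered.
But {A, B, G} covers everything, so the minimum is 3.

3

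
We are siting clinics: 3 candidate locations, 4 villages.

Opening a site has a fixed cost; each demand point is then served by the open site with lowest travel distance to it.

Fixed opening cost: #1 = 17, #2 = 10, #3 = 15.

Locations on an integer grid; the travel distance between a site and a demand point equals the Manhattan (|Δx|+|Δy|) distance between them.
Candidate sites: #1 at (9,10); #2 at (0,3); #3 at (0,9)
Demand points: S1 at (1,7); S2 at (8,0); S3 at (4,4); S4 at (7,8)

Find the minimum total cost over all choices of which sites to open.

Open {#2}: assign each demand point to its cheapest open site.
  S1→#2 5, S2→#2 11, S3→#2 5, S4→#2 12
  travel distance 33, fixed 10 → total 43.
Compare {#3}: travel distance 37 + fixed 15 = 52.
Compare {#1, #2}: travel distance 25 + fixed 27 = 52.
Compare {#2, #3}: travel distance 27 + fixed 25 = 52.
All other subsets cost ≥ 52. Minimum total cost: 43.

43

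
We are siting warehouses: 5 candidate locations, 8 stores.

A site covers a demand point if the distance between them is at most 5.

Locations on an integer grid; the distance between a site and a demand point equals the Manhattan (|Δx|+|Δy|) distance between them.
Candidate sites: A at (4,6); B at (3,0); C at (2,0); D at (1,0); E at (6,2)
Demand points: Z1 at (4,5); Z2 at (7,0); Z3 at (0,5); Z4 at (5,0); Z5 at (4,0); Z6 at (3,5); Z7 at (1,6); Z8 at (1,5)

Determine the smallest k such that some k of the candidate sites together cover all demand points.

2

Coverage sets (demand points within 5 of each site):
  A: {Z1, Z3, Z6, Z7, Z8}
  B: {Z2, Z4, Z5, Z6}
  C: {Z2, Z4, Z5}
  D: {Z4, Z5, Z8}
  E: {Z1, Z2, Z4, Z5}
No single site covers all 8 demand points.
But {A, B} covers everything, so the minimum is 2.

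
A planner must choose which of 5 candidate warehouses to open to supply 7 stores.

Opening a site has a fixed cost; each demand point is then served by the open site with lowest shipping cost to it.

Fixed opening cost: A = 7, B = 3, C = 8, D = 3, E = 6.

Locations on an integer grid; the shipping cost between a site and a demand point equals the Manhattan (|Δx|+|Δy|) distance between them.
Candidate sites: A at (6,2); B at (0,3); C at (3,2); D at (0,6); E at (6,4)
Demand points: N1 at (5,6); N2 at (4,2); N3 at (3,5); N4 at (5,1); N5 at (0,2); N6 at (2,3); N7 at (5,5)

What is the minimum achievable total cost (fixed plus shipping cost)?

Open {B, E}: assign each demand point to its cheapest open site.
  N1→E 3, N2→E 4, N3→E 4, N4→E 4, N5→B 1, N6→B 2, N7→E 2
  shipping cost 20, fixed 9 → total 29.
Compare {C}: shipping cost 23 + fixed 8 = 31.
Compare {A, B}: shipping cost 21 + fixed 10 = 31.
Compare {C, E}: shipping cost 17 + fixed 14 = 31.
All other subsets cost ≥ 31. Minimum total cost: 29.

29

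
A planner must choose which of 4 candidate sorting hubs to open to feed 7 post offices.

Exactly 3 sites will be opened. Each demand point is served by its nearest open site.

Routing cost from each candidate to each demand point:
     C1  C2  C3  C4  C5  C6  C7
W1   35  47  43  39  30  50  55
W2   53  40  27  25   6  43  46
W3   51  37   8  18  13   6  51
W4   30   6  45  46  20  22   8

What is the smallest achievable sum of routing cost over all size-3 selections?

Open {W2, W3, W4}.
  C1→W4 30, C2→W4 6, C3→W3 8, C4→W3 18, C5→W2 6, C6→W3 6, C7→W4 8  ⇒ total 82.
Compare {W1, W3, W4}: total 89.
Compare {W1, W2, W4}: total 124.
No size-3 selection does better; minimum is 82.

82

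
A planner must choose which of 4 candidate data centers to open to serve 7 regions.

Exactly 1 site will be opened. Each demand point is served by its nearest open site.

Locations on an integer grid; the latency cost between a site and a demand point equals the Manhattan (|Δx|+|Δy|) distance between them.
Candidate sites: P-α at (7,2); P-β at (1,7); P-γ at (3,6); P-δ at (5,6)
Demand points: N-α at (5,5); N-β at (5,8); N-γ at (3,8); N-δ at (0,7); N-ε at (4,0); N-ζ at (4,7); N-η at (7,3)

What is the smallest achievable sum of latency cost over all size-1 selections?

Open {P-δ}.
  N-α→P-δ 1, N-β→P-δ 2, N-γ→P-δ 4, N-δ→P-δ 6, N-ε→P-δ 7, N-ζ→P-δ 2, N-η→P-δ 5  ⇒ total 27.
Compare {P-γ}: total 29.
Compare {P-β}: total 38.
No size-1 selection does better; minimum is 27.

27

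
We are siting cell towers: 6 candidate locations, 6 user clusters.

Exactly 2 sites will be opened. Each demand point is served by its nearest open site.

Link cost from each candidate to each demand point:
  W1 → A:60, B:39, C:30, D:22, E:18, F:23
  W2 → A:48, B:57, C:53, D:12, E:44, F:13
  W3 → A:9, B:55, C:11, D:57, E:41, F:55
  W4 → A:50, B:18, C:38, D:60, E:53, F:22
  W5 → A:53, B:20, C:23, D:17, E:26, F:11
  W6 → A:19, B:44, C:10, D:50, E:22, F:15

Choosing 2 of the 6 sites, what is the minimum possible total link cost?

94

Open {W3, W5}.
  A→W3 9, B→W5 20, C→W3 11, D→W5 17, E→W5 26, F→W5 11  ⇒ total 94.
Compare {W5, W6}: total 99.
Compare {W2, W6}: total 120.
No size-2 selection does better; minimum is 94.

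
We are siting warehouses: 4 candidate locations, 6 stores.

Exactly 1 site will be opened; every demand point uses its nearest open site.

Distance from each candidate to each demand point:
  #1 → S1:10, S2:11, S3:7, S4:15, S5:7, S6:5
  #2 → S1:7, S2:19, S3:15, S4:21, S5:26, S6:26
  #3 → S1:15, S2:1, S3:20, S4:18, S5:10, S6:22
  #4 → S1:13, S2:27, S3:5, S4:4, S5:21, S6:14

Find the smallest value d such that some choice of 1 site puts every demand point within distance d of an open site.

15

Open {#1}.
  Farthest demand point is S4 at distance 15 (to #1); all others are ≤ 15.
With {#3} the worst case is 22.
With {#2} the worst case is 26.
No size-1 selection achieves below 15.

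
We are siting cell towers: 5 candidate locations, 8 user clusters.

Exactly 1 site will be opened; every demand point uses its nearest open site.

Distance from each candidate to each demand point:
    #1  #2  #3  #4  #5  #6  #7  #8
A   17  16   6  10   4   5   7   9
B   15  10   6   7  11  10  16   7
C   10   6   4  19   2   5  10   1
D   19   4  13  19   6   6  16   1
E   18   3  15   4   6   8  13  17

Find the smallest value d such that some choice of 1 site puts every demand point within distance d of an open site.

16

Open {B}.
  Farthest demand point is #7 at distance 16 (to B); all others are ≤ 16.
With {A} the worst case is 17.
With {E} the worst case is 18.
No size-1 selection achieves below 16.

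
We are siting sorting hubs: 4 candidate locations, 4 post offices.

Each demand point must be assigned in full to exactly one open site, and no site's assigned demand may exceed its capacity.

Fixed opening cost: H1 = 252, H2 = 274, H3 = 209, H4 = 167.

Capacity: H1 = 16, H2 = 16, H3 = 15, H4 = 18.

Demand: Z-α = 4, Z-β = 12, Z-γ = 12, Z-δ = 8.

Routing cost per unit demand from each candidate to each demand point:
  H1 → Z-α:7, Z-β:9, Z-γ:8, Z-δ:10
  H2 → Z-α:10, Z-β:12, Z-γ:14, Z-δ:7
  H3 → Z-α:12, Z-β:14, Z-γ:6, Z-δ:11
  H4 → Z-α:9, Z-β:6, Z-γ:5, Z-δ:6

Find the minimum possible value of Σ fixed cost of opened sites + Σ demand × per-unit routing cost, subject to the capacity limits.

880

Open {H1, H3, H4}; cheapest assignment that respects the capacities:
  H1 (cap 16, load 12): Z-α, Z-δ — cost 4×7 + 8×10 = 108
  H3 (cap 15, load 12): Z-γ — cost 12×6 = 72
  H4 (cap 18, load 12): Z-β — cost 12×6 = 72
  Shipping 252, fixed 628 → total 880.
  Any other capacity-feasible assignment to {H1, H3, H4} ships for at least 252.
Compare {H2, H3, H4}: its best feasible assignment gives total 886.
Compare {H1, H2, H4}: its best feasible assignment gives total 945.
Every other set of open sites that can feasibly serve all demand totals ≥ 886 even under its best assignment. Minimum: 880.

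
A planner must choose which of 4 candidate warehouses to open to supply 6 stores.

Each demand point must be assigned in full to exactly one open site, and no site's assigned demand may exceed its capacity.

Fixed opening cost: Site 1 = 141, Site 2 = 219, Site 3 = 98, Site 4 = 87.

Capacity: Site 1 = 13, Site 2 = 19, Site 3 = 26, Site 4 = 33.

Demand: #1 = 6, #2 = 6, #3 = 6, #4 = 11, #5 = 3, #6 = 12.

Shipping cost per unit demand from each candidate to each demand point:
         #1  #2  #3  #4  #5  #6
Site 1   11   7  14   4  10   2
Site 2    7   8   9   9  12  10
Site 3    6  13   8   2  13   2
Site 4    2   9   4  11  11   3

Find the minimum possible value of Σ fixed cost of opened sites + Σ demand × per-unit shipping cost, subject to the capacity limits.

354

Open {Site 3, Site 4}; cheapest assignment that respects the capacities:
  Site 3 (cap 26, load 23): #4, #6 — cost 11×2 + 12×2 = 46
  Site 4 (cap 33, load 21): #1, #2, #3, #5 — cost 6×2 + 6×9 + 6×4 + 3×11 = 123
  Shipping 169, fixed 185 → total 354.
  Any other capacity-feasible assignment to {Site 3, Site 4} ships for at least 169.
Compare {Site 1, Site 4}: its best feasible assignment gives total 431.
Compare {Site 1, Site 3, Site 4}: its best feasible assignment gives total 480.
Every other set of open sites that can feasibly serve all demand totals ≥ 431 even under its best assignment. Minimum: 354.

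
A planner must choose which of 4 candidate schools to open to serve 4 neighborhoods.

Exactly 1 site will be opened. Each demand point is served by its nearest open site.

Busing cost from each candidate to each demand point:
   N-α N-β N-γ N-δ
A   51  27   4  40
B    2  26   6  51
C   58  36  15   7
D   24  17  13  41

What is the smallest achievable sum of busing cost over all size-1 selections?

85

Open {B}.
  N-α→B 2, N-β→B 26, N-γ→B 6, N-δ→B 51  ⇒ total 85.
Compare {D}: total 95.
Compare {C}: total 116.
No size-1 selection does better; minimum is 85.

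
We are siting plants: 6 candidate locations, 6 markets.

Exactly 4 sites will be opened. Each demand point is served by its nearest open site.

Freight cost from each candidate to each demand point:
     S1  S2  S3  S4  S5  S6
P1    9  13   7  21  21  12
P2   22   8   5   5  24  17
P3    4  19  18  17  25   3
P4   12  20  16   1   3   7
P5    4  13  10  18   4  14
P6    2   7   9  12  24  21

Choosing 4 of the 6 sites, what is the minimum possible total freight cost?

Open {P2, P3, P4, P6}.
  S1→P6 2, S2→P6 7, S3→P2 5, S4→P4 1, S5→P4 3, S6→P3 3  ⇒ total 21.
Compare {P1, P3, P4, P6}: total 23.
Compare {P1, P2, P3, P4}: total 24.
No size-4 selection does better; minimum is 21.

21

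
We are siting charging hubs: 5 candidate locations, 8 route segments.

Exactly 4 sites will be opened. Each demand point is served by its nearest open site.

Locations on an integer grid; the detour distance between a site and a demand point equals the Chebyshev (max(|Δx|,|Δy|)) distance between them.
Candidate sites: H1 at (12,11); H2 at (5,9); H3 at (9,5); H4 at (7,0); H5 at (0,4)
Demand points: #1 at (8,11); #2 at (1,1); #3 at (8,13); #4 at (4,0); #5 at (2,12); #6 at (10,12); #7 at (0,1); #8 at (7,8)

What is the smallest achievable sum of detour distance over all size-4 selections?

Open {H1, H2, H4, H5}.
  #1→H2 3, #2→H5 3, #3→H1 4, #4→H4 3, #5→H2 3, #6→H1 2, #7→H5 3, #8→H2 2  ⇒ total 23.
Compare {H1, H2, H3, H5}: total 24.
Compare {H2, H3, H4, H5}: total 26.
No size-4 selection does better; minimum is 23.

23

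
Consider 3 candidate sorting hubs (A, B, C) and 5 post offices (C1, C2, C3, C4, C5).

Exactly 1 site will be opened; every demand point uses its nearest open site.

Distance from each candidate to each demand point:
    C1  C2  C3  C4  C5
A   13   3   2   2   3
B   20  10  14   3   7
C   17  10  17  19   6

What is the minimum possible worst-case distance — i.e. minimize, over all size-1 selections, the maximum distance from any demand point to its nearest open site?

Open {A}.
  Farthest demand point is C1 at distance 13 (to A); all others are ≤ 13.
With {C} the worst case is 19.
With {B} the worst case is 20.
No size-1 selection achieves below 13.

13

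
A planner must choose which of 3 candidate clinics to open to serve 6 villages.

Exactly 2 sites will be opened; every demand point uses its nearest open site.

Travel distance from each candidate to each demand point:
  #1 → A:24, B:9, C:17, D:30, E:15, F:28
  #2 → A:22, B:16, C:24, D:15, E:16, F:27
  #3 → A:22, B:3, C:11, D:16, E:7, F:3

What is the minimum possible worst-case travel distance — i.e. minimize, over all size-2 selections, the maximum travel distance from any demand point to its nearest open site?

Open {#1, #3}.
  Farthest demand point is A at travel distance 22 (to #3); all others are ≤ 22.
With {#2, #3} the worst case is 22.
With {#1, #2} the worst case is 27.
No size-2 selection achieves below 22.

22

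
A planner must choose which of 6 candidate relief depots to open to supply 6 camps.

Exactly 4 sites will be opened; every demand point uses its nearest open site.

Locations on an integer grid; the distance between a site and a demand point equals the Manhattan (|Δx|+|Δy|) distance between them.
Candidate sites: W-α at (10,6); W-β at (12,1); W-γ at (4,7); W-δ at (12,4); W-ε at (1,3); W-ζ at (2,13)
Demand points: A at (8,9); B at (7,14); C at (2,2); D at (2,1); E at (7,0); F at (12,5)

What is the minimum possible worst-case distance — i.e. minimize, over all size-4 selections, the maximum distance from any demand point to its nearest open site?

Open {W-α, W-β, W-ε, W-ζ}.
  Farthest demand point is B at distance 6 (to W-ζ); all others are ≤ 6.
With {W-β, W-γ, W-ε, W-ζ} the worst case is 6.
With {W-α, W-β, W-γ, W-ζ} the worst case is 8.
No size-4 selection achieves below 6.

6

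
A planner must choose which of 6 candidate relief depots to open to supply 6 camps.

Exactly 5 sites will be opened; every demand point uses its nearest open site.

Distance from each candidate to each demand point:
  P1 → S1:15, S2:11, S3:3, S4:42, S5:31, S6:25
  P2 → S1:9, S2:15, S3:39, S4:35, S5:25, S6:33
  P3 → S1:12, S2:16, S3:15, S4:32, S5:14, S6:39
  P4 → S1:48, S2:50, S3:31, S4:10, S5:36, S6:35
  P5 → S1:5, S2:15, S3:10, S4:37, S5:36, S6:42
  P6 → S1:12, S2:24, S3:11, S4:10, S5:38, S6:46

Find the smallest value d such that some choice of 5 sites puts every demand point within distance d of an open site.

Open {P1, P2, P3, P4, P5}.
  Farthest demand point is S6 at distance 25 (to P1); all others are ≤ 25.
With {P1, P2, P3, P4, P6} the worst case is 25.
With {P1, P2, P3, P5, P6} the worst case is 25.
No size-5 selection achieves below 25.

25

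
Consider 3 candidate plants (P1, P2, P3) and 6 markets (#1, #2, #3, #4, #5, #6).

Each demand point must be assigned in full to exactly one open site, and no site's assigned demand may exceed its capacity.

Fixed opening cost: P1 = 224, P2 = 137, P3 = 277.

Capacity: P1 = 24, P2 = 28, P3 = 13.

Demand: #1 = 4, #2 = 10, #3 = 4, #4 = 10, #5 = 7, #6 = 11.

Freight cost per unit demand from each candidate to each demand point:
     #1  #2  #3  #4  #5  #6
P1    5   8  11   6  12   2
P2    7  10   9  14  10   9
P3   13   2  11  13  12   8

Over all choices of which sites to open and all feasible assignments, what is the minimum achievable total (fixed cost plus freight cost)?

677

Open {P1, P2}; cheapest assignment that respects the capacities:
  P1 (cap 24, load 21): #4, #6 — cost 10×6 + 11×2 = 82
  P2 (cap 28, load 25): #1, #2, #3, #5 — cost 4×7 + 10×10 + 4×9 + 7×10 = 234
  Shipping 316, fixed 361 → total 677.
  Any other capacity-feasible assignment to {P1, P2} ships for at least 316.
Compare {P1, P2, P3}: its best feasible assignment gives total 874.
Every other set of open sites that can feasibly serve all demand totals ≥ 874 even under its best assignment. Minimum: 677.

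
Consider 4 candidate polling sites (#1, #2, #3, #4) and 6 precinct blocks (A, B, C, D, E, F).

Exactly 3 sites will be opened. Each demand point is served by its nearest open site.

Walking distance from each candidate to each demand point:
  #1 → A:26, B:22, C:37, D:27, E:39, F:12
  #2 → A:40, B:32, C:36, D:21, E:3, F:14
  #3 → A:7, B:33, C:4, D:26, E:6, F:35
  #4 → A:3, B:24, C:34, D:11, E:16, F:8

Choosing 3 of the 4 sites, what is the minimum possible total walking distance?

53

Open {#2, #3, #4}.
  A→#4 3, B→#4 24, C→#3 4, D→#4 11, E→#2 3, F→#4 8  ⇒ total 53.
Compare {#1, #3, #4}: total 54.
Compare {#1, #2, #3}: total 69.
No size-3 selection does better; minimum is 53.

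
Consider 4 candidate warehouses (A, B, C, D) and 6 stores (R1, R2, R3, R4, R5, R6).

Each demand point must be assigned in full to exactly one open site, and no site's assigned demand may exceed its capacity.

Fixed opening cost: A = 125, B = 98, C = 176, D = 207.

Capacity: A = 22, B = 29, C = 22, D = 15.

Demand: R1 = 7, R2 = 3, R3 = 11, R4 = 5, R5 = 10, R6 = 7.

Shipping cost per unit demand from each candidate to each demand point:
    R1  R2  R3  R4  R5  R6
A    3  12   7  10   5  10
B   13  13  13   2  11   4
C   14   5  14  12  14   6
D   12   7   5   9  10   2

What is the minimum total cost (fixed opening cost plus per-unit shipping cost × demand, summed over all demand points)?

Open {A, B}; cheapest assignment that respects the capacities:
  A (cap 22, load 21): R1, R2, R3 — cost 7×3 + 3×12 + 11×7 = 134
  B (cap 29, load 22): R4, R5, R6 — cost 5×2 + 10×11 + 7×4 = 148
  Shipping 282, fixed 223 → total 505.
  Any other capacity-feasible assignment to {A, B} ships for at least 282.
Compare {A, B, D}: its best feasible assignment gives total 615.
Compare {B, D}: its best feasible assignment gives total 620.
Every other set of open sites that can feasibly serve all demand totals ≥ 615 even under its best assignment. Minimum: 505.

505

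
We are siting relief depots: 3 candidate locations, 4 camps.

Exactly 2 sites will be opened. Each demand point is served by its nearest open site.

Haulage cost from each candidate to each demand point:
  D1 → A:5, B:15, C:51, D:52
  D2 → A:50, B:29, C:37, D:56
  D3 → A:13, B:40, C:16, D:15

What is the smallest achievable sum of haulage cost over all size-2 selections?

Open {D1, D3}.
  A→D1 5, B→D1 15, C→D3 16, D→D3 15  ⇒ total 51.
Compare {D2, D3}: total 73.
Compare {D1, D2}: total 109.

51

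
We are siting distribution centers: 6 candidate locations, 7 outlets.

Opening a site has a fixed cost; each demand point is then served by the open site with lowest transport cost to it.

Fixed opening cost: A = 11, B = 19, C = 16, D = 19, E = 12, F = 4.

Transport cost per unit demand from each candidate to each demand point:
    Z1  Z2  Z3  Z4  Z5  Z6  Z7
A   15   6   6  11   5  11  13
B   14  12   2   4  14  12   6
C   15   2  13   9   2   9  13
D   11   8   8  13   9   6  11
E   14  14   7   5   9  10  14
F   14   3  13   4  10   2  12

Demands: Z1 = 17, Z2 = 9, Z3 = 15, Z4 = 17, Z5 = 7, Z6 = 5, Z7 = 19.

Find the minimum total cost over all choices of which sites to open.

499

Open {B, C, D, F}: assign each demand point to its cheapest open site.
  Z1→D 17×11=187, Z2→C 9×2=18, Z3→B 15×2=30, Z4→B 17×4=68, Z5→C 7×2=14, Z6→F 5×2=10, Z7→B 19×6=114
  transport cost 441, fixed 58 → total 499.
Compare {A, B, C, D, F}: transport cost 441 + fixed 69 = 510.
Compare {B, C, D, E, F}: transport cost 441 + fixed 70 = 511.
Compare {B, C, D}: transport cost 461 + fixed 54 = 515.
All other subsets cost ≥ 510. Minimum total cost: 499.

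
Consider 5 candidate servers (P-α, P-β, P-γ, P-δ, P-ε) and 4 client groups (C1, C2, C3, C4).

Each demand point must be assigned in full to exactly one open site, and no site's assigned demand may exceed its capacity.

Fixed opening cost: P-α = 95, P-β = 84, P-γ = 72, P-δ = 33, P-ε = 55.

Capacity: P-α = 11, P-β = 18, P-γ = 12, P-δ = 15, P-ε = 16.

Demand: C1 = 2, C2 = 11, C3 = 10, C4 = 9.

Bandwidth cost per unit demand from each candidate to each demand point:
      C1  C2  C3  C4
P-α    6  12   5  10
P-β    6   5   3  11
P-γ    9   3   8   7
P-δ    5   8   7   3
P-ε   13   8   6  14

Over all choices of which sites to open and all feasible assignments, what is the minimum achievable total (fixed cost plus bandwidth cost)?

289

Open {P-β, P-γ, P-δ}; cheapest assignment that respects the capacities:
  P-β (cap 18, load 10): C3 — cost 10×3 = 30
  P-γ (cap 12, load 11): C2 — cost 11×3 = 33
  P-δ (cap 15, load 11): C1, C4 — cost 2×5 + 9×3 = 37
  Shipping 100, fixed 189 → total 289.
  Any other capacity-feasible assignment to {P-β, P-γ, P-δ} ships for at least 100.
Compare {P-γ, P-δ, P-ε}: its best feasible assignment gives total 290.
Compare {P-α, P-γ, P-δ}: its best feasible assignment gives total 320.
Every other set of open sites that can feasibly serve all demand totals ≥ 290 even under its best assignment. Minimum: 289.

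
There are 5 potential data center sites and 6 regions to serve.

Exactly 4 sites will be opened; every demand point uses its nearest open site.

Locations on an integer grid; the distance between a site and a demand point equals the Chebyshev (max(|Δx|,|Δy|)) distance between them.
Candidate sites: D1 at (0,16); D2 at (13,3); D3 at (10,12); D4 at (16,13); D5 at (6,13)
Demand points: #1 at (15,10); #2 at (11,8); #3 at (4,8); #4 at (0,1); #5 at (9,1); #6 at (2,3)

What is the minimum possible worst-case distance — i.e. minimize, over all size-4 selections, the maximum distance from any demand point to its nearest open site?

Open {D1, D2, D3, D4}.
  Farthest demand point is #4 at distance 11 (to D3); all others are ≤ 11.
With {D1, D2, D3, D5} the worst case is 11.
With {D1, D3, D4, D5} the worst case is 11.
No size-4 selection achieves below 11.

11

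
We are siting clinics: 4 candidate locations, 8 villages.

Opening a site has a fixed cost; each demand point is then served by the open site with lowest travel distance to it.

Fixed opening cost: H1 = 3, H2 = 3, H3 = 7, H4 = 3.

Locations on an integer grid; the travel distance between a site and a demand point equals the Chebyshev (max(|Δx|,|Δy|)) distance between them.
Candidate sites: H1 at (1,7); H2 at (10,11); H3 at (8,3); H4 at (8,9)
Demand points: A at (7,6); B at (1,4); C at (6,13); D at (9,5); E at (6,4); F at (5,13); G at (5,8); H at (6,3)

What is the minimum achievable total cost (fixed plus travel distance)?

36

Open {H1, H3, H4}: assign each demand point to its cheapest open site.
  A→H3 3, B→H1 3, C→H4 4, D→H3 2, E→H3 2, F→H4 4, G→H4 3, H→H3 2
  travel distance 23, fixed 13 → total 36.
Compare {H1, H4}: travel distance 31 + fixed 6 = 37.
Compare {H3, H4}: travel distance 27 + fixed 10 = 37.
Compare {H1, H3}: travel distance 28 + fixed 10 = 38.
All other subsets cost ≥ 37. Minimum total cost: 36.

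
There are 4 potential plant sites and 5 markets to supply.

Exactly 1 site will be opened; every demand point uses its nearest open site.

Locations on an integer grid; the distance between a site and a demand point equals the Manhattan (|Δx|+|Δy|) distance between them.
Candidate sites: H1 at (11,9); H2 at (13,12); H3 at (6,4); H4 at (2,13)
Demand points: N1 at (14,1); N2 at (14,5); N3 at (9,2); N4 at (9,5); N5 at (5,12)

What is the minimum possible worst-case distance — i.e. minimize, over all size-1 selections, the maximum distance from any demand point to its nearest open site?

11

Open {H1}.
  Farthest demand point is N1 at distance 11 (to H1); all others are ≤ 11.
With {H3} the worst case is 11.
With {H2} the worst case is 14.
No size-1 selection achieves below 11.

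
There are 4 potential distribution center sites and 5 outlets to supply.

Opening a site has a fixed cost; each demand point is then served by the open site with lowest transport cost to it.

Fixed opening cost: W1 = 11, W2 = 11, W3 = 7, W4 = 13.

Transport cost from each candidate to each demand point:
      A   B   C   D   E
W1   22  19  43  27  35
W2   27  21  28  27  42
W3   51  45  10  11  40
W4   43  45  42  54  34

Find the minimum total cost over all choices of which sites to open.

Open {W1, W3}: assign each demand point to its cheapest open site.
  A→W1 22, B→W1 19, C→W3 10, D→W3 11, E→W1 35
  transport cost 97, fixed 18 → total 115.
Compare {W1, W2, W3}: transport cost 97 + fixed 29 = 126.
Compare {W2, W3}: transport cost 109 + fixed 18 = 127.
Compare {W1, W3, W4}: transport cost 96 + fixed 31 = 127.
All other subsets cost ≥ 126. Minimum total cost: 115.

115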